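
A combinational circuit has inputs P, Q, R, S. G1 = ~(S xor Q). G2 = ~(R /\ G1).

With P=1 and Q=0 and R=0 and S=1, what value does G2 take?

1

G1 = ~(1 xor 0) = 0
G2 = ~(0 /\ 0) = 1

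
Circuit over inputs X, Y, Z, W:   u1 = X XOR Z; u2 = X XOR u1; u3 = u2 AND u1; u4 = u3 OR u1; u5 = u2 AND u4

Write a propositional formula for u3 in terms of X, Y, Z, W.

(X XOR (X XOR Z)) AND (X XOR Z)

u1 = X XOR Z
u2 = X XOR u1 = X XOR (X XOR Z)
u3 = u2 AND u1 = (X XOR (X XOR Z)) AND (X XOR Z)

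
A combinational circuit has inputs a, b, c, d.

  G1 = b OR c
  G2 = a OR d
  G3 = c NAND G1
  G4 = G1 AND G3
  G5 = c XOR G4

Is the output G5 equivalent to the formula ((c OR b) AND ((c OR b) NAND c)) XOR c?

Yes

G1 = b OR c
G3 = c NAND G1 = c NAND (b OR c)
G4 = G1 AND G3 = (b OR c) AND (c NAND (b OR c))
G5 = c XOR G4 = c XOR ((b OR c) AND (c NAND (b OR c)))
At a=0, b=0, c=0, d=0: circuit gives 0, formula gives 0.
At a=0, b=0, c=1, d=0: circuit gives 1, formula gives 1.
Agrees on all 16 inputs.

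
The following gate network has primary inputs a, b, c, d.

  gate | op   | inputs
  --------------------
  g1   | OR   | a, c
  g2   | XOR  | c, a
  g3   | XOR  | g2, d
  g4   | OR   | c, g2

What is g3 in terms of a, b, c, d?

g2 = c XOR a
g3 = g2 XOR d = (c XOR a) XOR d

(c XOR a) XOR d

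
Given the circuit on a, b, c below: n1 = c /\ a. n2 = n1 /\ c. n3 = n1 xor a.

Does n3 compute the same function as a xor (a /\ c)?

n1 = c /\ a
n3 = n1 xor a = (c /\ a) xor a
At a=0, b=0, c=0: circuit gives 0, formula gives 0.
At a=1, b=0, c=0: circuit gives 1, formula gives 1.
Agrees on all 8 inputs.

Yes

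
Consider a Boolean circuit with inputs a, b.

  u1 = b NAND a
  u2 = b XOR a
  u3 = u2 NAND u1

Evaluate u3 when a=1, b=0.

0

u1 = 0 NAND 1 = 1
u2 = 0 XOR 1 = 1
u3 = 1 NAND 1 = 0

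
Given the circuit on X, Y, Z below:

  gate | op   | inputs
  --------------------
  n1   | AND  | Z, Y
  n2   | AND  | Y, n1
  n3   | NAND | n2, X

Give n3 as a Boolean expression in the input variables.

(Y AND (Z AND Y)) NAND X

n1 = Z AND Y
n2 = Y AND n1 = Y AND (Z AND Y)
n3 = n2 NAND X = (Y AND (Z AND Y)) NAND X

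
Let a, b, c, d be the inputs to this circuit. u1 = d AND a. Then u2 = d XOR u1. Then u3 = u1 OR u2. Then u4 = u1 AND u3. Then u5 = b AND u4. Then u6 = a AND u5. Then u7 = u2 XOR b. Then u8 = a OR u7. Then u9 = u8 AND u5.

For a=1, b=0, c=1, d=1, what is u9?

u1 = 1 AND 1 = 1
u2 = 1 XOR 1 = 0
u3 = 1 OR 0 = 1
u4 = 1 AND 1 = 1
u5 = 0 AND 1 = 0
u7 = 0 XOR 0 = 0
u8 = 1 OR 0 = 1
u9 = 1 AND 0 = 0

0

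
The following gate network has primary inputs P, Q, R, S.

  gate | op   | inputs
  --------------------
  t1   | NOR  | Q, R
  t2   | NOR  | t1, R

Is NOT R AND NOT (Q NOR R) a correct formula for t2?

t1 = Q NOR R
t2 = t1 NOR R = (Q NOR R) NOR R
At P=0, Q=0, R=0, S=0: circuit gives 0, formula gives 0.
At P=0, Q=1, R=0, S=0: circuit gives 1, formula gives 1.
Agrees on all 16 inputs.

Yes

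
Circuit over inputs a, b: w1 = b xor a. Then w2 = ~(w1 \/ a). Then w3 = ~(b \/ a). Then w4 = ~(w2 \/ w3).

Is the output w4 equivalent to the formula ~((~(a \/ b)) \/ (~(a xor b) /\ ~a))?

w1 = b xor a
w2 = ~(w1 \/ a) = ~((b xor a) \/ a)
w3 = ~(b \/ a)
w4 = ~(w2 \/ w3) = ~((~((b xor a) \/ a)) \/ (~(b \/ a)))
At a=0, b=0: circuit gives 0, formula gives 0.
At a=0, b=1: circuit gives 1, formula gives 1.
Agrees on all 4 inputs.

Yes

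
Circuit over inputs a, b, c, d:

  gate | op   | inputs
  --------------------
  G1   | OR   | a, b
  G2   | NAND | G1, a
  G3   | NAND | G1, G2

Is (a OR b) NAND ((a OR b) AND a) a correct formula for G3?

No

G1 = a OR b
G2 = G1 NAND a = (a OR b) NAND a
G3 = G1 NAND G2 = (a OR b) NAND ((a OR b) NAND a)
At a=0, b=1, c=0, d=0: circuit gives 0, formula gives 1.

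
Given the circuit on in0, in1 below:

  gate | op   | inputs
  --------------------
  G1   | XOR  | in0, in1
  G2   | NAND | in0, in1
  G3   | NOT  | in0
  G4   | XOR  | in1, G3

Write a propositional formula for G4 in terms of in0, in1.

in1 XOR NOT in0

G3 = NOT in0
G4 = in1 XOR G3 = in1 XOR NOT in0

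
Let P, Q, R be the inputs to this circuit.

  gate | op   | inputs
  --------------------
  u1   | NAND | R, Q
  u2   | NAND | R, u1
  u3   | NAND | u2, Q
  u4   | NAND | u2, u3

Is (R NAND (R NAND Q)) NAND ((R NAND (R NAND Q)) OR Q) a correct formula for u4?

No

u1 = R NAND Q
u2 = R NAND u1 = R NAND (R NAND Q)
u3 = u2 NAND Q = (R NAND (R NAND Q)) NAND Q
u4 = u2 NAND u3 = (R NAND (R NAND Q)) NAND ((R NAND (R NAND Q)) NAND Q)
At P=0, Q=1, R=0: circuit gives 1, formula gives 0.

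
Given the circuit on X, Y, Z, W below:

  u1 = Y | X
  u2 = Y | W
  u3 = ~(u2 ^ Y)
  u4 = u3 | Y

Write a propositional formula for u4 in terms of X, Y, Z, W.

u2 = Y | W
u3 = ~(u2 ^ Y) = ~((Y | W) ^ Y)
u4 = u3 | Y = (~((Y | W) ^ Y)) | Y

(~((Y | W) ^ Y)) | Y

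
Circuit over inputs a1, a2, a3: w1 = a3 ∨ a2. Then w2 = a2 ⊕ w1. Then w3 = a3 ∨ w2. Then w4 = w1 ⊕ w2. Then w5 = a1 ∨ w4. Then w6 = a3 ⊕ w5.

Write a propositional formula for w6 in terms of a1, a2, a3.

w1 = a3 ∨ a2
w2 = a2 ⊕ w1 = a2 ⊕ (a3 ∨ a2)
w4 = w1 ⊕ w2 = (a3 ∨ a2) ⊕ (a2 ⊕ (a3 ∨ a2))
w5 = a1 ∨ w4 = a1 ∨ ((a3 ∨ a2) ⊕ (a2 ⊕ (a3 ∨ a2)))
w6 = a3 ⊕ w5 = a3 ⊕ (a1 ∨ ((a3 ∨ a2) ⊕ (a2 ⊕ (a3 ∨ a2))))

a3 ⊕ (a1 ∨ ((a3 ∨ a2) ⊕ (a2 ⊕ (a3 ∨ a2))))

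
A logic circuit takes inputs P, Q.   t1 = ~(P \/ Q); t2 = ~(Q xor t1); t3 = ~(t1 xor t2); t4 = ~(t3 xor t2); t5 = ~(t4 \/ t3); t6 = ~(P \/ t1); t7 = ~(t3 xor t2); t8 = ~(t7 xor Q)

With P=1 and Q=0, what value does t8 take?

t1 = ~(1 \/ 0) = 0
t2 = ~(0 xor 0) = 1
t3 = ~(0 xor 1) = 0
t7 = ~(0 xor 1) = 0
t8 = ~(0 xor 0) = 1

1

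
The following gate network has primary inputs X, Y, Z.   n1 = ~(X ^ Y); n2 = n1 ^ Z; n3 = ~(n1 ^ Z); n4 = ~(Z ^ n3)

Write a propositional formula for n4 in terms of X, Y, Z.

n1 = ~(X ^ Y)
n3 = ~(n1 ^ Z) = ~((~(X ^ Y)) ^ Z)
n4 = ~(Z ^ n3) = ~(Z ^ (~((~(X ^ Y)) ^ Z)))

~(Z ^ (~((~(X ^ Y)) ^ Z)))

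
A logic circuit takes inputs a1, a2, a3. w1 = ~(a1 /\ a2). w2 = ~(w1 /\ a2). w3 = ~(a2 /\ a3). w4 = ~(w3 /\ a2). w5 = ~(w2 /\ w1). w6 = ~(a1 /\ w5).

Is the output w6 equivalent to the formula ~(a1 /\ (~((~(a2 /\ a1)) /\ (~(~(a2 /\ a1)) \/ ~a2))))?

w1 = ~(a1 /\ a2)
w2 = ~(w1 /\ a2) = ~((~(a1 /\ a2)) /\ a2)
w5 = ~(w2 /\ w1) = ~((~((~(a1 /\ a2)) /\ a2)) /\ (~(a1 /\ a2)))
w6 = ~(a1 /\ w5) = ~(a1 /\ (~((~((~(a1 /\ a2)) /\ a2)) /\ (~(a1 /\ a2)))))
At a1=1, a2=1, a3=0: circuit gives 0, formula gives 0.
At a1=0, a2=0, a3=0: circuit gives 1, formula gives 1.
Agrees on all 8 inputs.

Yes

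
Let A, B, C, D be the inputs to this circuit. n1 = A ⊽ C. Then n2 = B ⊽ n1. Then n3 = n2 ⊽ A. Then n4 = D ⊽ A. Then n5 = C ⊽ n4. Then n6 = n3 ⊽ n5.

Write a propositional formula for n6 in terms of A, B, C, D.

((B ⊽ (A ⊽ C)) ⊽ A) ⊽ (C ⊽ (D ⊽ A))

n1 = A ⊽ C
n2 = B ⊽ n1 = B ⊽ (A ⊽ C)
n3 = n2 ⊽ A = (B ⊽ (A ⊽ C)) ⊽ A
n4 = D ⊽ A
n5 = C ⊽ n4 = C ⊽ (D ⊽ A)
n6 = n3 ⊽ n5 = ((B ⊽ (A ⊽ C)) ⊽ A) ⊽ (C ⊽ (D ⊽ A))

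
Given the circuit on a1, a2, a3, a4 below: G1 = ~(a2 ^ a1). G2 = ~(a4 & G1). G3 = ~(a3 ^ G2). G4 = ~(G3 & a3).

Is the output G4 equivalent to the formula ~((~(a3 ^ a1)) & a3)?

No

G1 = ~(a2 ^ a1)
G2 = ~(a4 & G1) = ~(a4 & (~(a2 ^ a1)))
G3 = ~(a3 ^ G2) = ~(a3 ^ (~(a4 & (~(a2 ^ a1)))))
G4 = ~(G3 & a3) = ~((~(a3 ^ (~(a4 & (~(a2 ^ a1)))))) & a3)
At a1=0, a2=0, a3=1, a4=0: circuit gives 0, formula gives 1.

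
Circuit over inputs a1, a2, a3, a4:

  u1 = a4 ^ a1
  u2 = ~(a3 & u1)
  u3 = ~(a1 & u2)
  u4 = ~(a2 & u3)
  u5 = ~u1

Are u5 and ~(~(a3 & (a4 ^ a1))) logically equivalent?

u1 = a4 ^ a1
u5 = ~u1 = ~(a4 ^ a1)
At a1=0, a2=0, a3=0, a4=0: circuit gives 1, formula gives 0.

No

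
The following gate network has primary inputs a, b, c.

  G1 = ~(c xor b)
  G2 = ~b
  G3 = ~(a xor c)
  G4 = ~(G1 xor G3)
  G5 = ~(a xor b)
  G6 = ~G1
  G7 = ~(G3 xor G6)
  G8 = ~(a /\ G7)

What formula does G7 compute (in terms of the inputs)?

~((~(a xor c)) xor ~(~(c xor b)))

G1 = ~(c xor b)
G3 = ~(a xor c)
G6 = ~G1 = ~(~(c xor b))
G7 = ~(G3 xor G6) = ~((~(a xor c)) xor ~(~(c xor b)))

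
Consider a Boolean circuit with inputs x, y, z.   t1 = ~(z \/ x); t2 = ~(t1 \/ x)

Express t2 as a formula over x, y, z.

t1 = ~(z \/ x)
t2 = ~(t1 \/ x) = ~((~(z \/ x)) \/ x)

~((~(z \/ x)) \/ x)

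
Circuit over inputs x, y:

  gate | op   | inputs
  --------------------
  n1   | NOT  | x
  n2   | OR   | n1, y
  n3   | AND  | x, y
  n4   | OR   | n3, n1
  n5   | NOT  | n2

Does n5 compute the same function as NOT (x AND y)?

No

n1 = NOT x
n2 = n1 OR y = NOT x OR y
n5 = NOT n2 = NOT (NOT x OR y)
At x=0, y=0: circuit gives 0, formula gives 1.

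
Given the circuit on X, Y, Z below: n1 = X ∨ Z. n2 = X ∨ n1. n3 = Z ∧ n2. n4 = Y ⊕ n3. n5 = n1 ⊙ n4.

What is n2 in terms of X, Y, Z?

X ∨ (X ∨ Z)

n1 = X ∨ Z
n2 = X ∨ n1 = X ∨ (X ∨ Z)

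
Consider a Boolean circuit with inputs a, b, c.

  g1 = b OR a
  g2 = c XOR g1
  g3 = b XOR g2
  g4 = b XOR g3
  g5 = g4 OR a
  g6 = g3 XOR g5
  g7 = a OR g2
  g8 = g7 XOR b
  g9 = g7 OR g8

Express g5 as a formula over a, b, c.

g1 = b OR a
g2 = c XOR g1 = c XOR (b OR a)
g3 = b XOR g2 = b XOR (c XOR (b OR a))
g4 = b XOR g3 = b XOR (b XOR (c XOR (b OR a)))
g5 = g4 OR a = (b XOR (b XOR (c XOR (b OR a)))) OR a

(b XOR (b XOR (c XOR (b OR a)))) OR a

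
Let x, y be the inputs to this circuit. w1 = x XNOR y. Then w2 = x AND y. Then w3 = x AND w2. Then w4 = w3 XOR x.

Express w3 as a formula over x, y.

w2 = x AND y
w3 = x AND w2 = x AND (x AND y)

x AND (x AND y)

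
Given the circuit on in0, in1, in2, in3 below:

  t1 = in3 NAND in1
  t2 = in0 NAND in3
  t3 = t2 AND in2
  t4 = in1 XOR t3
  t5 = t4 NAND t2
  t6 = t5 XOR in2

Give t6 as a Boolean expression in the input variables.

((in1 XOR ((in0 NAND in3) AND in2)) NAND (in0 NAND in3)) XOR in2

t2 = in0 NAND in3
t3 = t2 AND in2 = (in0 NAND in3) AND in2
t4 = in1 XOR t3 = in1 XOR ((in0 NAND in3) AND in2)
t5 = t4 NAND t2 = (in1 XOR ((in0 NAND in3) AND in2)) NAND (in0 NAND in3)
t6 = t5 XOR in2 = ((in1 XOR ((in0 NAND in3) AND in2)) NAND (in0 NAND in3)) XOR in2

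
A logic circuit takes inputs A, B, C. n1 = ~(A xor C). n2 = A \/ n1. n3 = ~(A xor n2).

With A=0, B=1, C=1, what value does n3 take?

1

n1 = ~(0 xor 1) = 0
n2 = 0 \/ 0 = 0
n3 = ~(0 xor 0) = 1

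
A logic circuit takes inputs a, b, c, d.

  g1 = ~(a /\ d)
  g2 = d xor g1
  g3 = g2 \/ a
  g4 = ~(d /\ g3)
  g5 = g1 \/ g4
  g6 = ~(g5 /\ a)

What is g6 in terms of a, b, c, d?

~(((~(a /\ d)) \/ (~(d /\ ((d xor (~(a /\ d))) \/ a)))) /\ a)

g1 = ~(a /\ d)
g2 = d xor g1 = d xor (~(a /\ d))
g3 = g2 \/ a = (d xor (~(a /\ d))) \/ a
g4 = ~(d /\ g3) = ~(d /\ ((d xor (~(a /\ d))) \/ a))
g5 = g1 \/ g4 = (~(a /\ d)) \/ (~(d /\ ((d xor (~(a /\ d))) \/ a)))
g6 = ~(g5 /\ a) = ~(((~(a /\ d)) \/ (~(d /\ ((d xor (~(a /\ d))) \/ a)))) /\ a)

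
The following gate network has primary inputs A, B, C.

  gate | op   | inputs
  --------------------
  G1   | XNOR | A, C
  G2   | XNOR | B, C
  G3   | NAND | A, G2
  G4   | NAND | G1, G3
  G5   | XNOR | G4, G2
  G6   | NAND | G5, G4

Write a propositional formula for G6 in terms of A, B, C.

G1 = A XNOR C
G2 = B XNOR C
G3 = A NAND G2 = A NAND (B XNOR C)
G4 = G1 NAND G3 = (A XNOR C) NAND (A NAND (B XNOR C))
G5 = G4 XNOR G2 = ((A XNOR C) NAND (A NAND (B XNOR C))) XNOR (B XNOR C)
G6 = G5 NAND G4 = (((A XNOR C) NAND (A NAND (B XNOR C))) XNOR (B XNOR C)) NAND ((A XNOR C) NAND (A NAND (B XNOR C)))

(((A XNOR C) NAND (A NAND (B XNOR C))) XNOR (B XNOR C)) NAND ((A XNOR C) NAND (A NAND (B XNOR C)))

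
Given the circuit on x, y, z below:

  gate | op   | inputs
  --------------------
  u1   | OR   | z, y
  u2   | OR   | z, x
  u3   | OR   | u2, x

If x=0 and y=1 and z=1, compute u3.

1

u2 = 1 OR 0 = 1
u3 = 1 OR 0 = 1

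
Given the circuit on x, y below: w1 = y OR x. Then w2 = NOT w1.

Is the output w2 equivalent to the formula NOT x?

w1 = y OR x
w2 = NOT w1 = NOT (y OR x)
At x=0, y=1: circuit gives 0, formula gives 1.

No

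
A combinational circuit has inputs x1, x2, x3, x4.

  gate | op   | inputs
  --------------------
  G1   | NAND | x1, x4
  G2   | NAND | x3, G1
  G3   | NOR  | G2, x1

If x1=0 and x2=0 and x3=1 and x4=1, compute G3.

G1 = 0 NAND 1 = 1
G2 = 1 NAND 1 = 0
G3 = 0 NOR 0 = 1

1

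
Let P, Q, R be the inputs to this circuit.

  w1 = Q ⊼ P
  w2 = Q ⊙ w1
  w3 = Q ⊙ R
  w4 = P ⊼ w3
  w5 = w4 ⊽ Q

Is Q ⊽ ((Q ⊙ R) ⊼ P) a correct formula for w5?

w3 = Q ⊙ R
w4 = P ⊼ w3 = P ⊼ (Q ⊙ R)
w5 = w4 ⊽ Q = (P ⊼ (Q ⊙ R)) ⊽ Q
At P=0, Q=0, R=0: circuit gives 0, formula gives 0.
At P=1, Q=0, R=0: circuit gives 1, formula gives 1.
Agrees on all 8 inputs.

Yes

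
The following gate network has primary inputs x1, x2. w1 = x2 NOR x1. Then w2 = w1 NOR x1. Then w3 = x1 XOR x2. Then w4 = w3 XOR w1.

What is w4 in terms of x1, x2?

w1 = x2 NOR x1
w3 = x1 XOR x2
w4 = w3 XOR w1 = (x1 XOR x2) XOR (x2 NOR x1)

(x1 XOR x2) XOR (x2 NOR x1)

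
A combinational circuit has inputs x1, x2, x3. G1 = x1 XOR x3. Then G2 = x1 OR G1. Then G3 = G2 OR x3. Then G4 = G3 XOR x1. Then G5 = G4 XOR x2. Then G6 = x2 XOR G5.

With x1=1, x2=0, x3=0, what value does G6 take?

G1 = 1 XOR 0 = 1
G2 = 1 OR 1 = 1
G3 = 1 OR 0 = 1
G4 = 1 XOR 1 = 0
G5 = 0 XOR 0 = 0
G6 = 0 XOR 0 = 0

0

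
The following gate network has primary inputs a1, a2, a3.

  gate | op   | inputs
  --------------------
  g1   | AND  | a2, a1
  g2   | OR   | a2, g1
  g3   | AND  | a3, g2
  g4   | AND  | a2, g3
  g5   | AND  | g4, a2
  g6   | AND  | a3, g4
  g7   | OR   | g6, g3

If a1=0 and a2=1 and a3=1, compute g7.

g1 = 1 AND 0 = 0
g2 = 1 OR 0 = 1
g3 = 1 AND 1 = 1
g4 = 1 AND 1 = 1
g6 = 1 AND 1 = 1
g7 = 1 OR 1 = 1

1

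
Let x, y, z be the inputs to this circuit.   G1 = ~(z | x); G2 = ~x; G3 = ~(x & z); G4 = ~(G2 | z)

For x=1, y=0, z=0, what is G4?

G2 = ~1 = 0
G4 = ~(0 | 0) = 1

1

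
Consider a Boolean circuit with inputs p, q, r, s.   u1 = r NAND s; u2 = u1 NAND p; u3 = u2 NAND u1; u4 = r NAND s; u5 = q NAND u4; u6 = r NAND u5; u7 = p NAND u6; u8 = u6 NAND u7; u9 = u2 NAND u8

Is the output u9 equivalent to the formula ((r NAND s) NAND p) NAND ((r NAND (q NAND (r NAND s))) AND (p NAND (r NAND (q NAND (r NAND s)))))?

u1 = r NAND s
u2 = u1 NAND p = (r NAND s) NAND p
u4 = r NAND s
u5 = q NAND u4 = q NAND (r NAND s)
u6 = r NAND u5 = r NAND (q NAND (r NAND s))
u7 = p NAND u6 = p NAND (r NAND (q NAND (r NAND s)))
u8 = u6 NAND u7 = (r NAND (q NAND (r NAND s))) NAND (p NAND (r NAND (q NAND (r NAND s))))
u9 = u2 NAND u8 = ((r NAND s) NAND p) NAND ((r NAND (q NAND (r NAND s))) NAND (p NAND (r NAND (q NAND (r NAND s)))))
At p=0, q=0, r=0, s=0: circuit gives 1, formula gives 0.

No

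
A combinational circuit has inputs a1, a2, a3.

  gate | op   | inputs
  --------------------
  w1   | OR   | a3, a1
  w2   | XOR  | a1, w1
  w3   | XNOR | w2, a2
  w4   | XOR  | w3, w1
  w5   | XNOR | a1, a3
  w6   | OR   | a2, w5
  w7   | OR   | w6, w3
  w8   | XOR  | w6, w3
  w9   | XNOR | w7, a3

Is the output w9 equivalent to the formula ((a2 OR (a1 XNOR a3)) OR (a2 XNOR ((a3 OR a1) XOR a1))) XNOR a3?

w1 = a3 OR a1
w2 = a1 XOR w1 = a1 XOR (a3 OR a1)
w3 = w2 XNOR a2 = (a1 XOR (a3 OR a1)) XNOR a2
w5 = a1 XNOR a3
w6 = a2 OR w5 = a2 OR (a1 XNOR a3)
w7 = w6 OR w3 = (a2 OR (a1 XNOR a3)) OR ((a1 XOR (a3 OR a1)) XNOR a2)
w9 = w7 XNOR a3 = ((a2 OR (a1 XNOR a3)) OR ((a1 XOR (a3 OR a1)) XNOR a2)) XNOR a3
At a1=0, a2=0, a3=0: circuit gives 0, formula gives 0.
At a1=0, a2=1, a3=1: circuit gives 1, formula gives 1.
Agrees on all 8 inputs.

Yes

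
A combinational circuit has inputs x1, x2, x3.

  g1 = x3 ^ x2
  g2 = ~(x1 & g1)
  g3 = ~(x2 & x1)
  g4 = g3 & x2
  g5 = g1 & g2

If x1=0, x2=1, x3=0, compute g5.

1

g1 = 0 ^ 1 = 1
g2 = ~(0 & 1) = 1
g5 = 1 & 1 = 1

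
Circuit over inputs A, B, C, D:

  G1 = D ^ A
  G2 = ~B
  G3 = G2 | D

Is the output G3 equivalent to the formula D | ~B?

Yes

G2 = ~B
G3 = G2 | D = ~B | D
At A=0, B=1, C=0, D=0: circuit gives 0, formula gives 0.
At A=0, B=0, C=0, D=0: circuit gives 1, formula gives 1.
Agrees on all 16 inputs.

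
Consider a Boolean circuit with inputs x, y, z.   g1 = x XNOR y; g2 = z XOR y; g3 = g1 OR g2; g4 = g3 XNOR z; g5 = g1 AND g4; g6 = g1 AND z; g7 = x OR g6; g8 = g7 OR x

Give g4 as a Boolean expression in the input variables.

g1 = x XNOR y
g2 = z XOR y
g3 = g1 OR g2 = (x XNOR y) OR (z XOR y)
g4 = g3 XNOR z = ((x XNOR y) OR (z XOR y)) XNOR z

((x XNOR y) OR (z XOR y)) XNOR z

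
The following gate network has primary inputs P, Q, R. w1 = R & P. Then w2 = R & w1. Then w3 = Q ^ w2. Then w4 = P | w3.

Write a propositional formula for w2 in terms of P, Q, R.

w1 = R & P
w2 = R & w1 = R & (R & P)

R & (R & P)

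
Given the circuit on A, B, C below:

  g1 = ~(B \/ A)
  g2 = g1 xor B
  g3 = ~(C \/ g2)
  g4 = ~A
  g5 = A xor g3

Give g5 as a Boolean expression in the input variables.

A xor (~(C \/ ((~(B \/ A)) xor B)))

g1 = ~(B \/ A)
g2 = g1 xor B = (~(B \/ A)) xor B
g3 = ~(C \/ g2) = ~(C \/ ((~(B \/ A)) xor B))
g5 = A xor g3 = A xor (~(C \/ ((~(B \/ A)) xor B)))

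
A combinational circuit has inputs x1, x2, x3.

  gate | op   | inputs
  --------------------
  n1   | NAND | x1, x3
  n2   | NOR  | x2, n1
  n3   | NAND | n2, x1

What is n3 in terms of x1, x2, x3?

(x2 NOR (x1 NAND x3)) NAND x1

n1 = x1 NAND x3
n2 = x2 NOR n1 = x2 NOR (x1 NAND x3)
n3 = n2 NAND x1 = (x2 NOR (x1 NAND x3)) NAND x1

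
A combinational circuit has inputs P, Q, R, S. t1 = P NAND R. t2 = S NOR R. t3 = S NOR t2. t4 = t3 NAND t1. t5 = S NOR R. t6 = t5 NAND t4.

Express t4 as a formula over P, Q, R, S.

(S NOR (S NOR R)) NAND (P NAND R)

t1 = P NAND R
t2 = S NOR R
t3 = S NOR t2 = S NOR (S NOR R)
t4 = t3 NAND t1 = (S NOR (S NOR R)) NAND (P NAND R)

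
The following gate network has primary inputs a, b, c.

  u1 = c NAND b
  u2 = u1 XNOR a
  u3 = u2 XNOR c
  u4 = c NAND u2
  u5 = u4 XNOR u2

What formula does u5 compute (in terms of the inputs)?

(c NAND ((c NAND b) XNOR a)) XNOR ((c NAND b) XNOR a)

u1 = c NAND b
u2 = u1 XNOR a = (c NAND b) XNOR a
u4 = c NAND u2 = c NAND ((c NAND b) XNOR a)
u5 = u4 XNOR u2 = (c NAND ((c NAND b) XNOR a)) XNOR ((c NAND b) XNOR a)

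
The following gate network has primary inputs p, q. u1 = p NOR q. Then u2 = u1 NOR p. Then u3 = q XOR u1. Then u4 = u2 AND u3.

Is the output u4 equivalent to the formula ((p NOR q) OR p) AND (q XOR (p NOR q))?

No

u1 = p NOR q
u2 = u1 NOR p = (p NOR q) NOR p
u3 = q XOR u1 = q XOR (p NOR q)
u4 = u2 AND u3 = ((p NOR q) NOR p) AND (q XOR (p NOR q))
At p=0, q=0: circuit gives 0, formula gives 1.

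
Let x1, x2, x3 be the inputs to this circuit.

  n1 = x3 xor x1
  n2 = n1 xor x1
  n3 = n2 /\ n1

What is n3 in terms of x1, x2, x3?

n1 = x3 xor x1
n2 = n1 xor x1 = (x3 xor x1) xor x1
n3 = n2 /\ n1 = ((x3 xor x1) xor x1) /\ (x3 xor x1)

((x3 xor x1) xor x1) /\ (x3 xor x1)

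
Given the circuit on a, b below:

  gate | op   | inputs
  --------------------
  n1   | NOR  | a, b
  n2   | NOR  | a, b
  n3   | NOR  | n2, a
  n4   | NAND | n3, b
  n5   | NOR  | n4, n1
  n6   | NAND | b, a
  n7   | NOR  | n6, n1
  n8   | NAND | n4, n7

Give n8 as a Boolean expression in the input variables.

n1 = a NOR b
n2 = a NOR b
n3 = n2 NOR a = (a NOR b) NOR a
n4 = n3 NAND b = ((a NOR b) NOR a) NAND b
n6 = b NAND a
n7 = n6 NOR n1 = (b NAND a) NOR (a NOR b)
n8 = n4 NAND n7 = (((a NOR b) NOR a) NAND b) NAND ((b NAND a) NOR (a NOR b))

(((a NOR b) NOR a) NAND b) NAND ((b NAND a) NOR (a NOR b))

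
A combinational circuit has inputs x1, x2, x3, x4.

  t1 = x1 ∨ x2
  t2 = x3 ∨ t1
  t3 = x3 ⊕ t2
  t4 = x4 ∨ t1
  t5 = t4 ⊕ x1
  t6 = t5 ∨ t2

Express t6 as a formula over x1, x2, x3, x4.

t1 = x1 ∨ x2
t2 = x3 ∨ t1 = x3 ∨ (x1 ∨ x2)
t4 = x4 ∨ t1 = x4 ∨ (x1 ∨ x2)
t5 = t4 ⊕ x1 = (x4 ∨ (x1 ∨ x2)) ⊕ x1
t6 = t5 ∨ t2 = ((x4 ∨ (x1 ∨ x2)) ⊕ x1) ∨ (x3 ∨ (x1 ∨ x2))

((x4 ∨ (x1 ∨ x2)) ⊕ x1) ∨ (x3 ∨ (x1 ∨ x2))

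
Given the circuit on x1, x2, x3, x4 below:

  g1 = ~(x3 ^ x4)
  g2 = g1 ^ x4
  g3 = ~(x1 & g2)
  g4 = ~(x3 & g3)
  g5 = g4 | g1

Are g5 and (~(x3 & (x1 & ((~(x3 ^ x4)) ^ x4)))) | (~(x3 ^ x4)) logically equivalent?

No

g1 = ~(x3 ^ x4)
g2 = g1 ^ x4 = (~(x3 ^ x4)) ^ x4
g3 = ~(x1 & g2) = ~(x1 & ((~(x3 ^ x4)) ^ x4))
g4 = ~(x3 & g3) = ~(x3 & (~(x1 & ((~(x3 ^ x4)) ^ x4))))
g5 = g4 | g1 = (~(x3 & (~(x1 & ((~(x3 ^ x4)) ^ x4))))) | (~(x3 ^ x4))
At x1=0, x2=0, x3=1, x4=0: circuit gives 0, formula gives 1.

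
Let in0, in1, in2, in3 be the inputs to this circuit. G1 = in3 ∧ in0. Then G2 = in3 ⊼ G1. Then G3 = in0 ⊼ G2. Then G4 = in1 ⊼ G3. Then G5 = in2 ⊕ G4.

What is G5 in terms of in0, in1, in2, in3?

in2 ⊕ (in1 ⊼ (in0 ⊼ (in3 ⊼ (in3 ∧ in0))))

G1 = in3 ∧ in0
G2 = in3 ⊼ G1 = in3 ⊼ (in3 ∧ in0)
G3 = in0 ⊼ G2 = in0 ⊼ (in3 ⊼ (in3 ∧ in0))
G4 = in1 ⊼ G3 = in1 ⊼ (in0 ⊼ (in3 ⊼ (in3 ∧ in0)))
G5 = in2 ⊕ G4 = in2 ⊕ (in1 ⊼ (in0 ⊼ (in3 ⊼ (in3 ∧ in0))))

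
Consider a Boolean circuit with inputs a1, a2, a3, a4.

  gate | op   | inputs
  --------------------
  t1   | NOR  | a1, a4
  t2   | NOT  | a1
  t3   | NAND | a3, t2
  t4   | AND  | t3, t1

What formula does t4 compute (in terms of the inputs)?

t1 = a1 NOR a4
t2 = NOT a1
t3 = a3 NAND t2 = a3 NAND NOT a1
t4 = t3 AND t1 = (a3 NAND NOT a1) AND (a1 NOR a4)

(a3 NAND NOT a1) AND (a1 NOR a4)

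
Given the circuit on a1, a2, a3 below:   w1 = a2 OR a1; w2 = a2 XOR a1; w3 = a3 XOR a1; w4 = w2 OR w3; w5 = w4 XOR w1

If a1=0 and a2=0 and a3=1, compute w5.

w1 = 0 OR 0 = 0
w2 = 0 XOR 0 = 0
w3 = 1 XOR 0 = 1
w4 = 0 OR 1 = 1
w5 = 1 XOR 0 = 1

1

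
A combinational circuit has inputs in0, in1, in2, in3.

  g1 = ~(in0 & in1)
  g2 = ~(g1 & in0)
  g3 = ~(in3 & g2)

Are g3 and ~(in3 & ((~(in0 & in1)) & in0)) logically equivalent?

g1 = ~(in0 & in1)
g2 = ~(g1 & in0) = ~((~(in0 & in1)) & in0)
g3 = ~(in3 & g2) = ~(in3 & (~((~(in0 & in1)) & in0)))
At in0=0, in1=0, in2=0, in3=1: circuit gives 0, formula gives 1.

No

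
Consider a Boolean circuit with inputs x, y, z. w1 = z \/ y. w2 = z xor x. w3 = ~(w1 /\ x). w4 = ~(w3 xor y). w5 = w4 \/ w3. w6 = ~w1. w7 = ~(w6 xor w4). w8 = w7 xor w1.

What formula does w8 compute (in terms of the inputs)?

w1 = z \/ y
w3 = ~(w1 /\ x) = ~((z \/ y) /\ x)
w4 = ~(w3 xor y) = ~((~((z \/ y) /\ x)) xor y)
w6 = ~w1 = ~(z \/ y)
w7 = ~(w6 xor w4) = ~(~(z \/ y) xor (~((~((z \/ y) /\ x)) xor y)))
w8 = w7 xor w1 = (~(~(z \/ y) xor (~((~((z \/ y) /\ x)) xor y)))) xor (z \/ y)

(~(~(z \/ y) xor (~((~((z \/ y) /\ x)) xor y)))) xor (z \/ y)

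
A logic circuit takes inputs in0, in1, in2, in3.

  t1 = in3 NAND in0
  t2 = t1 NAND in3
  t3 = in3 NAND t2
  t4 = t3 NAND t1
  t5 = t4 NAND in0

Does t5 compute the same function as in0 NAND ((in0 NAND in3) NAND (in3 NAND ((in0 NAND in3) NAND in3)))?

t1 = in3 NAND in0
t2 = t1 NAND in3 = (in3 NAND in0) NAND in3
t3 = in3 NAND t2 = in3 NAND ((in3 NAND in0) NAND in3)
t4 = t3 NAND t1 = (in3 NAND ((in3 NAND in0) NAND in3)) NAND (in3 NAND in0)
t5 = t4 NAND in0 = ((in3 NAND ((in3 NAND in0) NAND in3)) NAND (in3 NAND in0)) NAND in0
At in0=1, in1=0, in2=0, in3=1: circuit gives 0, formula gives 0.
At in0=0, in1=0, in2=0, in3=0: circuit gives 1, formula gives 1.
Agrees on all 16 inputs.

Yes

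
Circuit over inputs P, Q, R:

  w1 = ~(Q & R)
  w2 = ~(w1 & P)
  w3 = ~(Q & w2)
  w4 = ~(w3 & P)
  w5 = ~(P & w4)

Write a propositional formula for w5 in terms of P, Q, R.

~(P & (~((~(Q & (~((~(Q & R)) & P)))) & P)))

w1 = ~(Q & R)
w2 = ~(w1 & P) = ~((~(Q & R)) & P)
w3 = ~(Q & w2) = ~(Q & (~((~(Q & R)) & P)))
w4 = ~(w3 & P) = ~((~(Q & (~((~(Q & R)) & P)))) & P)
w5 = ~(P & w4) = ~(P & (~((~(Q & (~((~(Q & R)) & P)))) & P)))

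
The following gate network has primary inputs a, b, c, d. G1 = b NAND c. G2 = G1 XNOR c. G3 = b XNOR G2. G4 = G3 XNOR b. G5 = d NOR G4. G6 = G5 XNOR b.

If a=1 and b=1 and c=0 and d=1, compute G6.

G1 = 1 NAND 0 = 1
G2 = 1 XNOR 0 = 0
G3 = 1 XNOR 0 = 0
G4 = 0 XNOR 1 = 0
G5 = 1 NOR 0 = 0
G6 = 0 XNOR 1 = 0

0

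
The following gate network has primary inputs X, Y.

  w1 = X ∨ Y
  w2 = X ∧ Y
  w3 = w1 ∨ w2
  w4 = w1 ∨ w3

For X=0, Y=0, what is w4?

w1 = 0 ∨ 0 = 0
w2 = 0 ∧ 0 = 0
w3 = 0 ∨ 0 = 0
w4 = 0 ∨ 0 = 0

0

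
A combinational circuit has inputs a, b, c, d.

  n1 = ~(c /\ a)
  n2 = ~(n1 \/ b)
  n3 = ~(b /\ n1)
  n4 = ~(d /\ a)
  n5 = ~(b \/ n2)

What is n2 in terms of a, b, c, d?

n1 = ~(c /\ a)
n2 = ~(n1 \/ b) = ~((~(c /\ a)) \/ b)

~((~(c /\ a)) \/ b)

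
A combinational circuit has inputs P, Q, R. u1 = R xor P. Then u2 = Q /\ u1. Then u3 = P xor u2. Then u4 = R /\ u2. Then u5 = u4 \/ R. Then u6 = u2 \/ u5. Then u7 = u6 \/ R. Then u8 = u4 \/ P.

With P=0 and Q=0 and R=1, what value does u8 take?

u1 = 1 xor 0 = 1
u2 = 0 /\ 1 = 0
u4 = 1 /\ 0 = 0
u8 = 0 \/ 0 = 0

0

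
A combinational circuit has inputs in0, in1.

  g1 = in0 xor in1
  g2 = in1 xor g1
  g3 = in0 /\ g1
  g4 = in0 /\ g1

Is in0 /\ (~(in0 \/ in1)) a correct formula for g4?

g1 = in0 xor in1
g4 = in0 /\ g1 = in0 /\ (in0 xor in1)
At in0=1, in1=0: circuit gives 1, formula gives 0.

No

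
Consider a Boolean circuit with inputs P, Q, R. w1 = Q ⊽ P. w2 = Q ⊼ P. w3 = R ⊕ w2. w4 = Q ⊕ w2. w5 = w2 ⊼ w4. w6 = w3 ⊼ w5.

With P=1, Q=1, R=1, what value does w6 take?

0

w2 = 1 ⊼ 1 = 0
w3 = 1 ⊕ 0 = 1
w4 = 1 ⊕ 0 = 1
w5 = 0 ⊼ 1 = 1
w6 = 1 ⊼ 1 = 0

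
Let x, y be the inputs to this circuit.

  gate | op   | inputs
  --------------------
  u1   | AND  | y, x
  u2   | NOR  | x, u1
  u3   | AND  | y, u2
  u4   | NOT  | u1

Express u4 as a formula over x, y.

u1 = y AND x
u4 = NOT u1 = NOT (y AND x)

NOT (y AND x)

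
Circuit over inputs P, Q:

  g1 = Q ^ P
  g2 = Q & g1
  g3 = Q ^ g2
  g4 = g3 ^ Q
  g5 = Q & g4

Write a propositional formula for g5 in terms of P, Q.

g1 = Q ^ P
g2 = Q & g1 = Q & (Q ^ P)
g3 = Q ^ g2 = Q ^ (Q & (Q ^ P))
g4 = g3 ^ Q = (Q ^ (Q & (Q ^ P))) ^ Q
g5 = Q & g4 = Q & ((Q ^ (Q & (Q ^ P))) ^ Q)

Q & ((Q ^ (Q & (Q ^ P))) ^ Q)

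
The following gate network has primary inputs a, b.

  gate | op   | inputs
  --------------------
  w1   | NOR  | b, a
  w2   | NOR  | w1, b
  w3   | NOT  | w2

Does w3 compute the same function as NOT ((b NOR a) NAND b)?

w1 = b NOR a
w2 = w1 NOR b = (b NOR a) NOR b
w3 = NOT w2 = NOT ((b NOR a) NOR b)
At a=0, b=0: circuit gives 1, formula gives 0.

No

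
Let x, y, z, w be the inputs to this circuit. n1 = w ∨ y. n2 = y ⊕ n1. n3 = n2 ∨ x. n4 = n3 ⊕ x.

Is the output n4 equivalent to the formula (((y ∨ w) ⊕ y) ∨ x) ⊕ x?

Yes

n1 = w ∨ y
n2 = y ⊕ n1 = y ⊕ (w ∨ y)
n3 = n2 ∨ x = (y ⊕ (w ∨ y)) ∨ x
n4 = n3 ⊕ x = ((y ⊕ (w ∨ y)) ∨ x) ⊕ x
At x=0, y=0, z=0, w=0: circuit gives 0, formula gives 0.
At x=0, y=0, z=0, w=1: circuit gives 1, formula gives 1.
Agrees on all 16 inputs.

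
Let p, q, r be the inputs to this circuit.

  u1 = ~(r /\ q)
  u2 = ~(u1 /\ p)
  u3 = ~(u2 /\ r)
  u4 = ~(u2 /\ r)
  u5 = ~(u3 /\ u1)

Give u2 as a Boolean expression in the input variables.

~((~(r /\ q)) /\ p)

u1 = ~(r /\ q)
u2 = ~(u1 /\ p) = ~((~(r /\ q)) /\ p)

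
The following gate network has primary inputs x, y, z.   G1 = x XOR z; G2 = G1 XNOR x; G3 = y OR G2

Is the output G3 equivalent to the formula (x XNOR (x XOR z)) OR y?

G1 = x XOR z
G2 = G1 XNOR x = (x XOR z) XNOR x
G3 = y OR G2 = y OR ((x XOR z) XNOR x)
At x=0, y=0, z=1: circuit gives 0, formula gives 0.
At x=0, y=0, z=0: circuit gives 1, formula gives 1.
Agrees on all 8 inputs.

Yes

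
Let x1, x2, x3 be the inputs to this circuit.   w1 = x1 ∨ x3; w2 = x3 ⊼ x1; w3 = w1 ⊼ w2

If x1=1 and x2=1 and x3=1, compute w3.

1

w1 = 1 ∨ 1 = 1
w2 = 1 ⊼ 1 = 0
w3 = 1 ⊼ 0 = 1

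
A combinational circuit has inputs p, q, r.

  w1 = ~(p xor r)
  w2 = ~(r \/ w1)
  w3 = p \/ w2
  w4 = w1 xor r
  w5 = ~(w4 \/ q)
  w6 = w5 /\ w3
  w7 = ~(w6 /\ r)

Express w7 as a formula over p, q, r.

w1 = ~(p xor r)
w2 = ~(r \/ w1) = ~(r \/ (~(p xor r)))
w3 = p \/ w2 = p \/ (~(r \/ (~(p xor r))))
w4 = w1 xor r = (~(p xor r)) xor r
w5 = ~(w4 \/ q) = ~(((~(p xor r)) xor r) \/ q)
w6 = w5 /\ w3 = (~(((~(p xor r)) xor r) \/ q)) /\ (p \/ (~(r \/ (~(p xor r)))))
w7 = ~(w6 /\ r) = ~(((~(((~(p xor r)) xor r) \/ q)) /\ (p \/ (~(r \/ (~(p xor r)))))) /\ r)

~(((~(((~(p xor r)) xor r) \/ q)) /\ (p \/ (~(r \/ (~(p xor r)))))) /\ r)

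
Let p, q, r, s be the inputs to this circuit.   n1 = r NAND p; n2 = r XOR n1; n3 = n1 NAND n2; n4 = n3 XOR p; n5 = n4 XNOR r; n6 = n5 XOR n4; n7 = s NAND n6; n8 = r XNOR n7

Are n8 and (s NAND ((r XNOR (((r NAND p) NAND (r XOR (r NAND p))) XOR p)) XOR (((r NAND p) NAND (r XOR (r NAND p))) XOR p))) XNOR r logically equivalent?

n1 = r NAND p
n2 = r XOR n1 = r XOR (r NAND p)
n3 = n1 NAND n2 = (r NAND p) NAND (r XOR (r NAND p))
n4 = n3 XOR p = ((r NAND p) NAND (r XOR (r NAND p))) XOR p
n5 = n4 XNOR r = (((r NAND p) NAND (r XOR (r NAND p))) XOR p) XNOR r
n6 = n5 XOR n4 = ((((r NAND p) NAND (r XOR (r NAND p))) XOR p) XNOR r) XOR (((r NAND p) NAND (r XOR (r NAND p))) XOR p)
n7 = s NAND n6 = s NAND (((((r NAND p) NAND (r XOR (r NAND p))) XOR p) XNOR r) XOR (((r NAND p) NAND (r XOR (r NAND p))) XOR p))
n8 = r XNOR n7 = r XNOR (s NAND (((((r NAND p) NAND (r XOR (r NAND p))) XOR p) XNOR r) XOR (((r NAND p) NAND (r XOR (r NAND p))) XOR p)))
At p=0, q=0, r=0, s=0: circuit gives 0, formula gives 0.
At p=0, q=0, r=0, s=1: circuit gives 1, formula gives 1.
Agrees on all 16 inputs.

Yes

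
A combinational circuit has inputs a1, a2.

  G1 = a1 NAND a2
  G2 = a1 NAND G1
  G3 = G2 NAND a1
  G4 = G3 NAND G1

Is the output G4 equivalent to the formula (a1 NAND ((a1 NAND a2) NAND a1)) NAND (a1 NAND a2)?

Yes

G1 = a1 NAND a2
G2 = a1 NAND G1 = a1 NAND (a1 NAND a2)
G3 = G2 NAND a1 = (a1 NAND (a1 NAND a2)) NAND a1
G4 = G3 NAND G1 = ((a1 NAND (a1 NAND a2)) NAND a1) NAND (a1 NAND a2)
At a1=0, a2=0: circuit gives 0, formula gives 0.
At a1=1, a2=1: circuit gives 1, formula gives 1.
Agrees on all 4 inputs.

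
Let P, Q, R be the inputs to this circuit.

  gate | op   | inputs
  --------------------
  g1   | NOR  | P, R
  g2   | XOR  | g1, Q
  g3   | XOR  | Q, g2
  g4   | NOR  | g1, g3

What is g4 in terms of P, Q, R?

g1 = P NOR R
g2 = g1 XOR Q = (P NOR R) XOR Q
g3 = Q XOR g2 = Q XOR ((P NOR R) XOR Q)
g4 = g1 NOR g3 = (P NOR R) NOR (Q XOR ((P NOR R) XOR Q))

(P NOR R) NOR (Q XOR ((P NOR R) XOR Q))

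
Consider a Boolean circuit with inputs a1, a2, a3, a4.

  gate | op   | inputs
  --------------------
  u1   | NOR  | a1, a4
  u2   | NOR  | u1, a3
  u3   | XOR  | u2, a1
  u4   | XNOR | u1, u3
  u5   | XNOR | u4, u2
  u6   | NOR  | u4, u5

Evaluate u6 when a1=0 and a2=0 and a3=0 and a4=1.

u1 = 0 NOR 1 = 0
u2 = 0 NOR 0 = 1
u3 = 1 XOR 0 = 1
u4 = 0 XNOR 1 = 0
u5 = 0 XNOR 1 = 0
u6 = 0 NOR 0 = 1

1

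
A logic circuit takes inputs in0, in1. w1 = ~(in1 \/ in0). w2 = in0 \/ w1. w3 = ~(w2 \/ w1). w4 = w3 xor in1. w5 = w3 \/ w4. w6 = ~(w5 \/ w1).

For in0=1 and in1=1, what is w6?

w1 = ~(1 \/ 1) = 0
w2 = 1 \/ 0 = 1
w3 = ~(1 \/ 0) = 0
w4 = 0 xor 1 = 1
w5 = 0 \/ 1 = 1
w6 = ~(1 \/ 0) = 0

0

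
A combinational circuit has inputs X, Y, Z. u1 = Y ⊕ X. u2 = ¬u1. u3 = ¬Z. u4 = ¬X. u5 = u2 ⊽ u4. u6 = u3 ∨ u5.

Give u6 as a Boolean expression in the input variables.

¬Z ∨ (¬(Y ⊕ X) ⊽ ¬X)

u1 = Y ⊕ X
u2 = ¬u1 = ¬(Y ⊕ X)
u3 = ¬Z
u4 = ¬X
u5 = u2 ⊽ u4 = ¬(Y ⊕ X) ⊽ ¬X
u6 = u3 ∨ u5 = ¬Z ∨ (¬(Y ⊕ X) ⊽ ¬X)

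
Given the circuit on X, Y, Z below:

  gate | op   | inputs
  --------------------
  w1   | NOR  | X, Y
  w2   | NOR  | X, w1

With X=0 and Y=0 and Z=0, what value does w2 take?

0

w1 = 0 NOR 0 = 1
w2 = 0 NOR 1 = 0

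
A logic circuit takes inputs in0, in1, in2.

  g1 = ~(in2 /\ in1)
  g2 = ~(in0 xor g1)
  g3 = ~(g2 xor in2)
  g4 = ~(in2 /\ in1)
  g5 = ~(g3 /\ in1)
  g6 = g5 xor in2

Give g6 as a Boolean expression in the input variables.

(~((~((~(in0 xor (~(in2 /\ in1)))) xor in2)) /\ in1)) xor in2

g1 = ~(in2 /\ in1)
g2 = ~(in0 xor g1) = ~(in0 xor (~(in2 /\ in1)))
g3 = ~(g2 xor in2) = ~((~(in0 xor (~(in2 /\ in1)))) xor in2)
g5 = ~(g3 /\ in1) = ~((~((~(in0 xor (~(in2 /\ in1)))) xor in2)) /\ in1)
g6 = g5 xor in2 = (~((~((~(in0 xor (~(in2 /\ in1)))) xor in2)) /\ in1)) xor in2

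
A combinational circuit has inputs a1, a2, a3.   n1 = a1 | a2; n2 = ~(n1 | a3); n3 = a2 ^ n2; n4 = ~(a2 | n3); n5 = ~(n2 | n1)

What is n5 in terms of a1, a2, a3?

n1 = a1 | a2
n2 = ~(n1 | a3) = ~((a1 | a2) | a3)
n5 = ~(n2 | n1) = ~((~((a1 | a2) | a3)) | (a1 | a2))

~((~((a1 | a2) | a3)) | (a1 | a2))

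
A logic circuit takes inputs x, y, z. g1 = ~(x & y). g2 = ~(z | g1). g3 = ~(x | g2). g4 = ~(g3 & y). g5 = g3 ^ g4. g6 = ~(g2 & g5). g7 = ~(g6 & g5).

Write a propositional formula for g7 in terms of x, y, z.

~((~((~(z | (~(x & y)))) & ((~(x | (~(z | (~(x & y)))))) ^ (~((~(x | (~(z | (~(x & y)))))) & y))))) & ((~(x | (~(z | (~(x & y)))))) ^ (~((~(x | (~(z | (~(x & y)))))) & y))))

g1 = ~(x & y)
g2 = ~(z | g1) = ~(z | (~(x & y)))
g3 = ~(x | g2) = ~(x | (~(z | (~(x & y)))))
g4 = ~(g3 & y) = ~((~(x | (~(z | (~(x & y)))))) & y)
g5 = g3 ^ g4 = (~(x | (~(z | (~(x & y)))))) ^ (~((~(x | (~(z | (~(x & y)))))) & y))
g6 = ~(g2 & g5) = ~((~(z | (~(x & y)))) & ((~(x | (~(z | (~(x & y)))))) ^ (~((~(x | (~(z | (~(x & y)))))) & y))))
g7 = ~(g6 & g5) = ~((~((~(z | (~(x & y)))) & ((~(x | (~(z | (~(x & y)))))) ^ (~((~(x | (~(z | (~(x & y)))))) & y))))) & ((~(x | (~(z | (~(x & y)))))) ^ (~((~(x | (~(z | (~(x & y)))))) & y))))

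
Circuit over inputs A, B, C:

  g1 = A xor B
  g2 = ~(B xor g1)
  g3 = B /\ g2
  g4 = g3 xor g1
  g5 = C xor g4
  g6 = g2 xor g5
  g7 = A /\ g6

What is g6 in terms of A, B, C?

g1 = A xor B
g2 = ~(B xor g1) = ~(B xor (A xor B))
g3 = B /\ g2 = B /\ (~(B xor (A xor B)))
g4 = g3 xor g1 = (B /\ (~(B xor (A xor B)))) xor (A xor B)
g5 = C xor g4 = C xor ((B /\ (~(B xor (A xor B)))) xor (A xor B))
g6 = g2 xor g5 = (~(B xor (A xor B))) xor (C xor ((B /\ (~(B xor (A xor B)))) xor (A xor B)))

(~(B xor (A xor B))) xor (C xor ((B /\ (~(B xor (A xor B)))) xor (A xor B)))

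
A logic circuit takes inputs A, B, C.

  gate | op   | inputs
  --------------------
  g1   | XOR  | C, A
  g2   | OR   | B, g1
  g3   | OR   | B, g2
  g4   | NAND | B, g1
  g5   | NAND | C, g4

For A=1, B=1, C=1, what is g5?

0

g1 = 1 XOR 1 = 0
g4 = 1 NAND 0 = 1
g5 = 1 NAND 1 = 0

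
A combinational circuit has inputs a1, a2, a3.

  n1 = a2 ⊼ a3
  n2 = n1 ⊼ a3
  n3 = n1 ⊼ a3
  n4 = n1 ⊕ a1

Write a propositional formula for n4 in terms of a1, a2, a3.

n1 = a2 ⊼ a3
n4 = n1 ⊕ a1 = (a2 ⊼ a3) ⊕ a1

(a2 ⊼ a3) ⊕ a1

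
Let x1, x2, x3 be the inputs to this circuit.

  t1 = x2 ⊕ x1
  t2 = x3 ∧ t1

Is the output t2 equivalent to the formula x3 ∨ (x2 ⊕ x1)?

No

t1 = x2 ⊕ x1
t2 = x3 ∧ t1 = x3 ∧ (x2 ⊕ x1)
At x1=0, x2=0, x3=1: circuit gives 0, formula gives 1.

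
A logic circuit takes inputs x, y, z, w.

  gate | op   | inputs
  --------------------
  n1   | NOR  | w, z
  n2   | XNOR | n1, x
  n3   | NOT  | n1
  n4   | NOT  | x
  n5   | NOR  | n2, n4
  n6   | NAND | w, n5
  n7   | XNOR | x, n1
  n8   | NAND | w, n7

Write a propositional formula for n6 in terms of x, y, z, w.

w NAND (((w NOR z) XNOR x) NOR NOT x)

n1 = w NOR z
n2 = n1 XNOR x = (w NOR z) XNOR x
n4 = NOT x
n5 = n2 NOR n4 = ((w NOR z) XNOR x) NOR NOT x
n6 = w NAND n5 = w NAND (((w NOR z) XNOR x) NOR NOT x)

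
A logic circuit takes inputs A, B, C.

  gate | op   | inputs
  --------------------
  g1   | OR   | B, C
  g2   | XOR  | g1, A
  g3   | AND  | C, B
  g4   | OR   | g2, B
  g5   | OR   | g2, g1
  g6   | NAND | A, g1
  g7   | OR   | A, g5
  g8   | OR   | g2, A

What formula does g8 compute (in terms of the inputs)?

((B OR C) XOR A) OR A

g1 = B OR C
g2 = g1 XOR A = (B OR C) XOR A
g8 = g2 OR A = ((B OR C) XOR A) OR A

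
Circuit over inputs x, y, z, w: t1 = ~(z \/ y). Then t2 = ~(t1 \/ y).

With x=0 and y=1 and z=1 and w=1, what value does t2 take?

t1 = ~(1 \/ 1) = 0
t2 = ~(0 \/ 1) = 0

0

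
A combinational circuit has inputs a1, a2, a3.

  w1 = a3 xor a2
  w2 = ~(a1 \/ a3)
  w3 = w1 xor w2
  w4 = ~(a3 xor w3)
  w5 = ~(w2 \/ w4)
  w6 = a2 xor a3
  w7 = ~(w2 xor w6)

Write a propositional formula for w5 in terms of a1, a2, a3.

~((~(a1 \/ a3)) \/ (~(a3 xor ((a3 xor a2) xor (~(a1 \/ a3))))))

w1 = a3 xor a2
w2 = ~(a1 \/ a3)
w3 = w1 xor w2 = (a3 xor a2) xor (~(a1 \/ a3))
w4 = ~(a3 xor w3) = ~(a3 xor ((a3 xor a2) xor (~(a1 \/ a3))))
w5 = ~(w2 \/ w4) = ~((~(a1 \/ a3)) \/ (~(a3 xor ((a3 xor a2) xor (~(a1 \/ a3))))))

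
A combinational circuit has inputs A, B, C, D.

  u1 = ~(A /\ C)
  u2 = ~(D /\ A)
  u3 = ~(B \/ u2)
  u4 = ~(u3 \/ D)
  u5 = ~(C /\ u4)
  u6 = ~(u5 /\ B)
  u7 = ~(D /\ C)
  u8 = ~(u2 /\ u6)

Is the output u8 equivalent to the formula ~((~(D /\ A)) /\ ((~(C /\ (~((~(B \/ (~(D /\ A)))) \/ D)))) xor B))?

u2 = ~(D /\ A)
u3 = ~(B \/ u2) = ~(B \/ (~(D /\ A)))
u4 = ~(u3 \/ D) = ~((~(B \/ (~(D /\ A)))) \/ D)
u5 = ~(C /\ u4) = ~(C /\ (~((~(B \/ (~(D /\ A)))) \/ D)))
u6 = ~(u5 /\ B) = ~((~(C /\ (~((~(B \/ (~(D /\ A)))) \/ D)))) /\ B)
u8 = ~(u2 /\ u6) = ~((~(D /\ A)) /\ (~((~(C /\ (~((~(B \/ (~(D /\ A)))) \/ D)))) /\ B)))
At A=0, B=0, C=1, D=0: circuit gives 0, formula gives 1.

No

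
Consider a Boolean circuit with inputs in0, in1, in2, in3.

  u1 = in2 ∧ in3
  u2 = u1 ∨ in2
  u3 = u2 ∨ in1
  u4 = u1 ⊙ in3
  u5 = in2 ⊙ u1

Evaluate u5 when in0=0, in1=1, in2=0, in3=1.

u1 = 0 ∧ 1 = 0
u5 = 0 ⊙ 0 = 1

1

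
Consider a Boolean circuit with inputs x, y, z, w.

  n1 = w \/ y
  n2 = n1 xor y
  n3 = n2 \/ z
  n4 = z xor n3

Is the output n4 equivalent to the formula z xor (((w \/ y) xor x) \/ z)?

No

n1 = w \/ y
n2 = n1 xor y = (w \/ y) xor y
n3 = n2 \/ z = ((w \/ y) xor y) \/ z
n4 = z xor n3 = z xor (((w \/ y) xor y) \/ z)
At x=0, y=1, z=0, w=0: circuit gives 0, formula gives 1.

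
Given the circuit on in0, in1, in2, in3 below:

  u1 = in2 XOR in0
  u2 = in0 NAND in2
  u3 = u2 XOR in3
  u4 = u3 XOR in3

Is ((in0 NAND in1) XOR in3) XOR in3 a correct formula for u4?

u2 = in0 NAND in2
u3 = u2 XOR in3 = (in0 NAND in2) XOR in3
u4 = u3 XOR in3 = ((in0 NAND in2) XOR in3) XOR in3
At in0=1, in1=0, in2=1, in3=0: circuit gives 0, formula gives 1.

No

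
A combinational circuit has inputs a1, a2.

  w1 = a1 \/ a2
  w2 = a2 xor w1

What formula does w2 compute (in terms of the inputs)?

a2 xor (a1 \/ a2)

w1 = a1 \/ a2
w2 = a2 xor w1 = a2 xor (a1 \/ a2)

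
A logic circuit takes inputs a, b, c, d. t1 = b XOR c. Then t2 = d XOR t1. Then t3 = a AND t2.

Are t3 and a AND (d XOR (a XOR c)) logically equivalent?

t1 = b XOR c
t2 = d XOR t1 = d XOR (b XOR c)
t3 = a AND t2 = a AND (d XOR (b XOR c))
At a=1, b=0, c=0, d=0: circuit gives 0, formula gives 1.

No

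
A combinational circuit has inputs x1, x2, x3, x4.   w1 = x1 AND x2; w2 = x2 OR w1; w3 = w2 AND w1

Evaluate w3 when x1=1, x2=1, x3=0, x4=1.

w1 = 1 AND 1 = 1
w2 = 1 OR 1 = 1
w3 = 1 AND 1 = 1

1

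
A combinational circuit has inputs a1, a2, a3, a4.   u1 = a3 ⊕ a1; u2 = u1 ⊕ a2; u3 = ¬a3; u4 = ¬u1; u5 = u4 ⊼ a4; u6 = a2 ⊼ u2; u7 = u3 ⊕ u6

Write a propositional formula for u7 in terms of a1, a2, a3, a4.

¬a3 ⊕ (a2 ⊼ ((a3 ⊕ a1) ⊕ a2))

u1 = a3 ⊕ a1
u2 = u1 ⊕ a2 = (a3 ⊕ a1) ⊕ a2
u3 = ¬a3
u6 = a2 ⊼ u2 = a2 ⊼ ((a3 ⊕ a1) ⊕ a2)
u7 = u3 ⊕ u6 = ¬a3 ⊕ (a2 ⊼ ((a3 ⊕ a1) ⊕ a2))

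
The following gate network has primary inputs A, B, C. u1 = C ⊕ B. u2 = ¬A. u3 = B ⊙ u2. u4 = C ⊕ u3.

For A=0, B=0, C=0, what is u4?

0

u2 = ¬0 = 1
u3 = 0 ⊙ 1 = 0
u4 = 0 ⊕ 0 = 0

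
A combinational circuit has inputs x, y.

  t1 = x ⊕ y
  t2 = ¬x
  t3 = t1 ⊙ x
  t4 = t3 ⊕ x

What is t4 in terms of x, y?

((x ⊕ y) ⊙ x) ⊕ x

t1 = x ⊕ y
t3 = t1 ⊙ x = (x ⊕ y) ⊙ x
t4 = t3 ⊕ x = ((x ⊕ y) ⊙ x) ⊕ x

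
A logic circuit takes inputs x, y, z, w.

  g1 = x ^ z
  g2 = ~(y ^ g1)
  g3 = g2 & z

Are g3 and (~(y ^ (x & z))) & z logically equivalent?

No

g1 = x ^ z
g2 = ~(y ^ g1) = ~(y ^ (x ^ z))
g3 = g2 & z = (~(y ^ (x ^ z))) & z
At x=0, y=0, z=1, w=0: circuit gives 0, formula gives 1.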